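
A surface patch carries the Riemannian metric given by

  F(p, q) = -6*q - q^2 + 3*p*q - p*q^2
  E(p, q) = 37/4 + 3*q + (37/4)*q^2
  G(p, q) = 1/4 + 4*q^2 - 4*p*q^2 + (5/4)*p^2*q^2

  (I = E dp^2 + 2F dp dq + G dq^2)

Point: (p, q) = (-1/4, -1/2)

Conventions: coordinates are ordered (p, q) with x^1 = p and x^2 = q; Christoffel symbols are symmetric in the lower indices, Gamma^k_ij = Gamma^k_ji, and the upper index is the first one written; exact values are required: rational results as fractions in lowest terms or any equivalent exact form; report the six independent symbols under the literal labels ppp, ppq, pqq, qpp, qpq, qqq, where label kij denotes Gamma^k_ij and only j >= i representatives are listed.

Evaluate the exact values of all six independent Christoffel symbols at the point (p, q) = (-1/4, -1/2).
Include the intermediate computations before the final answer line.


E = 161/16, F = 51/16, G = 389/256 at the point
E_p = 0, E_q = -25/4, F_p = -7/4, F_q = -6, G_p = -37/32, G_q = -325/64
EG - F^2 = 21013/4096;  g^inv = (4096/21013) * [[389/256, -51/16], [-51/16, 161/16]]
first-kind symbols [ij,l] = (1/2)(d_i g_jl + d_j g_il - d_l g_ij): [pp,p] = E_p/2 = 0, [pp,q] = F_p - E_q/2 = 11/8, [pq,p] = E_q/2 = -25/8, [pq,q] = G_p/2 = -37/64, [qq,p] = F_q - G_p/2 = -347/64, [qq,q] = G_q/2 = -325/128
Gamma^p_ij = (G*[ij,p] - F*[ij,q])/(EG - F^2), Gamma^q_ij = (E*[ij,q] - F*[ij,p])/(EG - F^2)

Answer: Gamma_ppp = -17952/21013, Gamma_ppq = -11902/21013, Gamma_pqq = -2383/84052, Gamma_qpp = 56672/21013, Gamma_qpq = 16972/21013, Gamma_qqq = -33862/21013


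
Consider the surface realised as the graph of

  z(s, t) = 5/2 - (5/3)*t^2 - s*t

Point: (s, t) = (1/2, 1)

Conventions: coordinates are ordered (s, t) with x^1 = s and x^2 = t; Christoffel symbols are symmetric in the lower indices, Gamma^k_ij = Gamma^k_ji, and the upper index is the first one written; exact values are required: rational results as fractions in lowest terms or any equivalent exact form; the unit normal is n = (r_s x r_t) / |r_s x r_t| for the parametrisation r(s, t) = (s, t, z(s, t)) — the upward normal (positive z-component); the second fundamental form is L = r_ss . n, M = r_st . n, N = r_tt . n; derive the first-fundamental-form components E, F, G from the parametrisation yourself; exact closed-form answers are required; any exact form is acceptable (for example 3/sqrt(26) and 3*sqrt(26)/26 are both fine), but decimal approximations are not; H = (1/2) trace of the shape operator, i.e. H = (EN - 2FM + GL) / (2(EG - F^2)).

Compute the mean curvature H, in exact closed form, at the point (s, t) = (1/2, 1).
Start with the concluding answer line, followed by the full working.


Answer: H = 108*sqrt(601)/361201

z_s = -1, z_t = -23/6, z_ss = 0, z_st = -1, z_tt = -10/3
E = 2, F = 23/6, G = 565/36; answer radicand W^2 = 601/36
unnormalised second-form numerators: l = 0, m = -1, n = -10/3; L = l/sqrt(601/36), and similarly M = m/sqrt(W^2), N = n/sqrt(W^2)
H = (E*n - 2*F*m + G*l) / (2*(EG - F^2)*sqrt(W^2)); E*n - 2*F*m + G*l = 1, EG - F^2 = 601/36, so H = (18/601)/sqrt(601/36)


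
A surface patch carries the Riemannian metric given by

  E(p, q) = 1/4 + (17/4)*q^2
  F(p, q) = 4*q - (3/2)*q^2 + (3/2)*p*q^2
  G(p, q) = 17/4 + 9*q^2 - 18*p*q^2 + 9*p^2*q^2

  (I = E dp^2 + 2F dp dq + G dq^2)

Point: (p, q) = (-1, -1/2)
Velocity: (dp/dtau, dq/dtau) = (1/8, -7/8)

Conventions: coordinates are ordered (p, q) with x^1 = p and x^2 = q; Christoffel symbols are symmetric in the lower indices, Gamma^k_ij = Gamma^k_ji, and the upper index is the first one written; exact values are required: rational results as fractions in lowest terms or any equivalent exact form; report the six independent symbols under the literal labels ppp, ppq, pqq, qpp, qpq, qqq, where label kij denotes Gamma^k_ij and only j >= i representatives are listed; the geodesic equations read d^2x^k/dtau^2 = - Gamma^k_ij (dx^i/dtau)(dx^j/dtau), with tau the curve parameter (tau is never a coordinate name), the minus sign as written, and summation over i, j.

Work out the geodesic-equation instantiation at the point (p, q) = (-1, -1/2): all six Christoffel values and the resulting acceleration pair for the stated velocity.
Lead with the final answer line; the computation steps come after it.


Answer: Gamma_ppp = 440/629, Gamma_ppq = -2594/629, Gamma_pqq = 6584/629, Gamma_qpp = 210/629, Gamma_qpq = -752/629, Gamma_qqq = 512/629; accelerations (d^2p/dtau^2, d^2q/dtau^2) = (-89843/10064, -17913/20128)

E = 21/16, F = -11/4, G = 53/4 at the point
E_p = 0, E_q = -17/4, F_p = 3/8, F_q = 7, G_p = -9, G_q = -36
EG - F^2 = 629/64;  g^inv = (64/629) * [[53/4, 11/4], [11/4, 21/16]]
first-kind symbols [ij,l] = (1/2)(d_i g_jl + d_j g_il - d_l g_ij): [pp,p] = E_p/2 = 0, [pp,q] = F_p - E_q/2 = 5/2, [pq,p] = E_q/2 = -17/8, [pq,q] = G_p/2 = -9/2, [qq,p] = F_q - G_p/2 = 23/2, [qq,q] = G_q/2 = -18
Gamma^p_ij = (G*[ij,p] - F*[ij,q])/(EG - F^2), Gamma^q_ij = (E*[ij,q] - F*[ij,p])/(EG - F^2)
Gamma_ppp = 440/629, Gamma_ppq = -2594/629, Gamma_pqq = 6584/629, Gamma_qpp = 210/629, Gamma_qpq = -752/629, Gamma_qqq = 512/629
d^2p/dtau^2 = -(Gamma_ppp*(1/8)^2 + 2*Gamma_ppq*(1/8)*(-7/8) + Gamma_pqq*(-7/8)^2) = -89843/10064
d^2q/dtau^2 = -(Gamma_qpp*(1/8)^2 + 2*Gamma_qpq*(1/8)*(-7/8) + Gamma_qqq*(-7/8)^2) = -17913/20128


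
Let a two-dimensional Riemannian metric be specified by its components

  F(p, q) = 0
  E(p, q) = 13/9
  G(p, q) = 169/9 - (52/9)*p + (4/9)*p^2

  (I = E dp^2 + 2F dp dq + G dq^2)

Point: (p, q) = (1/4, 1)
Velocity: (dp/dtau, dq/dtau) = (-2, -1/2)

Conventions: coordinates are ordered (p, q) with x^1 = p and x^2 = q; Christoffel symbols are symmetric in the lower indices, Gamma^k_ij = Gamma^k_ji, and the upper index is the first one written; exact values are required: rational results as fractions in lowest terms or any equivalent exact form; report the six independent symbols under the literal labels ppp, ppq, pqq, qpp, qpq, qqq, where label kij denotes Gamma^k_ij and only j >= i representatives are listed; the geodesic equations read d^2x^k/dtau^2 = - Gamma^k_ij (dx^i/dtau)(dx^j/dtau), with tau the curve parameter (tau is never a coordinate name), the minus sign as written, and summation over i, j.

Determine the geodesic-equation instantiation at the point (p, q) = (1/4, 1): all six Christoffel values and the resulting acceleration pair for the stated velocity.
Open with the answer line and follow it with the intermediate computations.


Answer: Gamma_ppp = 0, Gamma_ppq = 0, Gamma_pqq = 25/13, Gamma_qpp = 0, Gamma_qpq = -4/25, Gamma_qqq = 0; accelerations (d^2p/dtau^2, d^2q/dtau^2) = (-25/52, 8/25)

E = 13/9, F = 0, G = 625/36 at the point
E_p = 0, E_q = 0, F_p = 0, F_q = 0, G_p = -50/9, G_q = 0
EG - F^2 = 8125/324;  g^inv = (324/8125) * [[625/36, 0], [0, 13/9]]
first-kind symbols [ij,l] = (1/2)(d_i g_jl + d_j g_il - d_l g_ij): [pp,p] = E_p/2 = 0, [pp,q] = F_p - E_q/2 = 0, [pq,p] = E_q/2 = 0, [pq,q] = G_p/2 = -25/9, [qq,p] = F_q - G_p/2 = 25/9, [qq,q] = G_q/2 = 0
Gamma^p_ij = (G*[ij,p] - F*[ij,q])/(EG - F^2), Gamma^q_ij = (E*[ij,q] - F*[ij,p])/(EG - F^2)
Gamma_ppp = 0, Gamma_ppq = 0, Gamma_pqq = 25/13, Gamma_qpp = 0, Gamma_qpq = -4/25, Gamma_qqq = 0
d^2p/dtau^2 = -(Gamma_ppp*(-2)^2 + 2*Gamma_ppq*(-2)*(-1/2) + Gamma_pqq*(-1/2)^2) = -25/52
d^2q/dtau^2 = -(Gamma_qpp*(-2)^2 + 2*Gamma_qpq*(-2)*(-1/2) + Gamma_qqq*(-1/2)^2) = 8/25


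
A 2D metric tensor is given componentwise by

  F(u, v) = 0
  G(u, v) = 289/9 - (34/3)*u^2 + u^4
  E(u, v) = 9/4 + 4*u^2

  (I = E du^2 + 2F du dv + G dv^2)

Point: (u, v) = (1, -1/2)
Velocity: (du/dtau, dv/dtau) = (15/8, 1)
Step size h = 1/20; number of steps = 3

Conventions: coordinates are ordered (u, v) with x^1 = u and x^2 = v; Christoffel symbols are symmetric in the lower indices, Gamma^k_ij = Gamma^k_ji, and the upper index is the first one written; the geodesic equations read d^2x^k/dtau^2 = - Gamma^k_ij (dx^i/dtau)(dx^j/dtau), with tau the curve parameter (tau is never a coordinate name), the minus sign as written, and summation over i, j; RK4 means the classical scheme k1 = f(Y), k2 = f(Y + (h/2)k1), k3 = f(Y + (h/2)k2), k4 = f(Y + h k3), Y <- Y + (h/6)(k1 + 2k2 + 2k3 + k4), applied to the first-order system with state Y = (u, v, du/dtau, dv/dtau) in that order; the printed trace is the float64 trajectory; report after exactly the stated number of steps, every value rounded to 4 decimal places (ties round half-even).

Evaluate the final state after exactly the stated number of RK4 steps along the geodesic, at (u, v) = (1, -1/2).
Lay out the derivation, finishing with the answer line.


f(Y) = (du/dtau, dv/dtau, -Gamma^u_ij Y'^i Y'^j, -Gamma^v_ij Y'^i Y'^j) with the Gammas evaluated at the stage position; h = 0.050000; intermediate values shown to 6 dp
step 0: u = 1.0000, v = -0.5000, du/dtau = 1.8750, dv/dtau = 1.0000
step 1:
  k1: at (u, v) = (1.000000, -0.500000), (du/dtau, dv/dtau) = (1.875000, 1.000000); Gamma_uuu = 0.640000, Gamma_uuv = 0.000000, Gamma_uvv = 1.493333, Gamma_vuu = 0.000000, Gamma_vuv = -0.428571, Gamma_vvv = 0.000000; k1 = (1.875000, 1.000000, -3.743333, 1.607143)
  k2: at (u, v) = (1.046875, -0.475000), (du/dtau, dv/dtau) = (1.781417, 1.040179); Gamma_uuu = 0.631238, Gamma_uuv = 0.000000, Gamma_uvv = 1.442606, Gamma_vuu = 0.000000, Gamma_vuv = -0.458079, Gamma_vvv = 0.000000; k2 = (1.781417, 1.040179, -3.564058, 1.697632)
  k3: at (u, v) = (1.044535, -0.473996), (du/dtau, dv/dtau) = (1.785899, 1.042441); Gamma_uuu = 0.631691, Gamma_uuv = 0.000000, Gamma_uvv = 1.445187, Gamma_vuu = 0.000000, Gamma_vuv = -0.456566, Gamma_vvv = 0.000000; k3 = (1.785899, 1.042441, -3.585196, 1.699973)
  k4: at (u, v) = (1.089295, -0.447878), (du/dtau, dv/dtau) = (1.695740, 1.084999); Gamma_uuu = 0.622788, Gamma_uuv = 0.000000, Gamma_uvv = 1.395076, Gamma_vuu = 0.000000, Gamma_vuv = -0.486281, Gamma_vvv = 0.000000; k4 = (1.695740, 1.084999, -3.433162, 1.789394)
  Y <- Y + (h/6)(k1 + 2k2 + 2k3 + k4): u = 1.0892, v = -0.4479, du/dtau = 1.6960, dv/dtau = 1.0849
step 2:
  k1: at (u, v) = (1.089211, -0.447915), (du/dtau, dv/dtau) = (1.696042, 1.084931); Gamma_uuu = 0.622805, Gamma_uuv = 0.000000, Gamma_uvv = 1.395171, Gamma_vuu = 0.000000, Gamma_vuv = -0.486224, Gamma_vvv = 0.000000; k1 = (1.696042, 1.084931, -3.433755, 1.789391)
  k2: at (u, v) = (1.131612, -0.420791), (du/dtau, dv/dtau) = (1.610198, 1.129666); Gamma_uuu = 0.613990, Gamma_uuv = 0.000000, Gamma_uvv = 1.346517, Gamma_vuu = 0.000000, Gamma_vuv = -0.515997, Gamma_vvv = 0.000000; k2 = (1.610198, 1.129666, -3.310266, 1.877182)
  k3: at (u, v) = (1.129466, -0.419673), (du/dtau, dv/dtau) = (1.613285, 1.131861); Gamma_uuu = 0.614443, Gamma_uuv = 0.000000, Gamma_uvv = 1.349002, Gamma_vuu = 0.000000, Gamma_vuv = -0.514449, Gamma_vvv = 0.000000; k3 = (1.613285, 1.131861, -3.327423, 1.878783)
  k4: at (u, v) = (1.169876, -0.391322), (du/dtau, dv/dtau) = (1.529670, 1.178870); Gamma_uuu = 0.605805, Gamma_uuv = 0.000000, Gamma_uvv = 1.301893, Gamma_vuu = 0.000000, Gamma_vuv = -0.544374, Gamma_vvv = 0.000000; k4 = (1.529670, 1.178870, -3.226804, 1.963321)
  Y <- Y + (h/6)(k1 + 2k2 + 2k3 + k4): u = 1.1698, v = -0.3914, du/dtau = 1.5299, dv/dtau = 1.1788
step 3:
  k1: at (u, v) = (1.169817, -0.391358), (du/dtau, dv/dtau) = (1.529909, 1.178803); Gamma_uuu = 0.605818, Gamma_uuv = 0.000000, Gamma_uvv = 1.301961, Gamma_vuu = 0.000000, Gamma_vuv = -0.544329, Gamma_vvv = 0.000000; k1 = (1.529909, 1.178803, -3.227165, 1.963355)
  k2: at (u, v) = (1.208065, -0.361887), (du/dtau, dv/dtau) = (1.449230, 1.227887); Gamma_uuu = 0.597484, Gamma_uuv = 0.000000, Gamma_uvv = 1.256881, Gamma_vuu = 0.000000, Gamma_vuv = -0.574278, Gamma_vvv = 0.000000; k2 = (1.449230, 1.227887, -3.149883, 2.043845)
  k3: at (u, v) = (1.206048, -0.360660), (du/dtau, dv/dtau) = (1.451162, 1.229899); Gamma_uuu = 0.597926, Gamma_uuv = 0.000000, Gamma_uvv = 1.259267, Gamma_vuu = 0.000000, Gamma_vuv = -0.572657, Gamma_vvv = 0.000000; k3 = (1.451162, 1.229899, -3.163989, 2.044135)
  k4: at (u, v) = (1.242375, -0.329863), (du/dtau, dv/dtau) = (1.371709, 1.281010); Gamma_uuu = 0.589923, Gamma_uuv = 0.000000, Gamma_uvv = 1.216176, Gamma_vuu = 0.000000, Gamma_vuv = -0.602631, Gamma_vvv = 0.000000; k4 = (1.371709, 1.281010, -3.105720, 2.117854)
  Y <- Y + (h/6)(k1 + 2k2 + 2k3 + k4): u = 1.2423, v = -0.3299, du/dtau = 1.3719, dv/dtau = 1.2809

Answer: u = 1.2423, v = -0.3299, du/dtau = 1.3719, dv/dtau = 1.2809


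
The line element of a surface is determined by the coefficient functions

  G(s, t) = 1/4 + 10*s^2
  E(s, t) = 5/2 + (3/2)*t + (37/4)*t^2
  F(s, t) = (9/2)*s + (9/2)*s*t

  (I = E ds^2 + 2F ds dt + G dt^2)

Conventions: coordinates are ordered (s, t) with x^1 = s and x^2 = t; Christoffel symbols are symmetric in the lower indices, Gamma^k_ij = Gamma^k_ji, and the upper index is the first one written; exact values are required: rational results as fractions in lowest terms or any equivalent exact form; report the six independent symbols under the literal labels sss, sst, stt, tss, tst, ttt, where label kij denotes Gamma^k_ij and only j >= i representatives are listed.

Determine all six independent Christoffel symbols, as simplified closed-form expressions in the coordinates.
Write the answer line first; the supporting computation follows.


Answer: Gamma_sss = (342*s*t^2 + 72*s*t - 270*s)/(1156*s^2*t^2 - 408*s^2*t + 76*s^2 + 37*t^2 + 6*t + 10), Gamma_sst = (760*s^2*t - 600*s^2 + 37*t + 3)/(1156*s^2*t^2 - 408*s^2*t + 76*s^2 + 37*t^2 + 6*t + 10), Gamma_stt = (-880*s^3 - 22*s)/(1156*s^2*t^2 - 408*s^2*t + 76*s^2 + 37*t^2 + 6*t + 10), Gamma_tss = (-703*t^3 + 441*t^2 - 100*t + 150)/(1156*s^2*t^2 - 408*s^2*t + 76*s^2 + 37*t^2 + 6*t + 10), Gamma_tst = (814*s*t^2 - 480*s*t + 346*s)/(1156*s^2*t^2 - 408*s^2*t + 76*s^2 + 37*t^2 + 6*t + 10), Gamma_ttt = (396*s^2*t + 396*s^2)/(1156*s^2*t^2 - 408*s^2*t + 76*s^2 + 37*t^2 + 6*t + 10)

E = 5/2 + (3/2)*t + (37/4)*t^2; F = (9/2)*s + (9/2)*s*t; G = 1/4 + 10*s^2
Gamma^k_ij = (1/2) g^{kl} (d_i g_jl + d_j g_il - d_l g_ij), with g^inv = (1/(EG-F^2)) [[G, -F], [-F, E]]
first partials: E_s = 0, E_t = 3/2 + (37/2)*t, F_s = 9/2 + (9/2)*t, F_t = (9/2)*s, G_s = 20*s, G_t = 0
D = EG - F^2 = 5/8 + (3/8)*t + (37/16)*t^2 + (19/4)*s^2 - (51/2)*s^2*t + (289/4)*s^2*t^2
expanded: Gamma^s_ss = (G E_s - 2F F_s + F E_t)/(2D), Gamma^s_st = (G E_t - F G_s)/(2D), Gamma^s_tt = (2G F_t - G G_s - F G_t)/(2D), Gamma^t_ss = (2E F_s - E E_t - F E_s)/(2D), Gamma^t_st = (E G_s - F E_t)/(2D), Gamma^t_tt = (E G_t - 2F F_t + F G_s)/(2D); substitute and cancel common factors


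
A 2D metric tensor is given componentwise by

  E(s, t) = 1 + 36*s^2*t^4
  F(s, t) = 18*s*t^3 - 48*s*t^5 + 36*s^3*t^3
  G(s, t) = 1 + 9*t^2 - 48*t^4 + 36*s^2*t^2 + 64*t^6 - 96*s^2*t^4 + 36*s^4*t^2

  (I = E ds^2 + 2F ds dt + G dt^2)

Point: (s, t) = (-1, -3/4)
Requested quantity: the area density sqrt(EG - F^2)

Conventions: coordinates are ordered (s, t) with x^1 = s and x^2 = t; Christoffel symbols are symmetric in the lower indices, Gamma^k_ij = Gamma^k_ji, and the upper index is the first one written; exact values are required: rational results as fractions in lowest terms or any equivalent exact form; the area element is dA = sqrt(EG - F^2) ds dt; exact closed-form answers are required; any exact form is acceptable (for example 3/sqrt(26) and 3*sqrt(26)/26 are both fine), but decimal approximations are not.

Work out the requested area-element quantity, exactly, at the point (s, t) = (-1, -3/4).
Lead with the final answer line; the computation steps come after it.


Answer: sqrt(EG - F^2) = sqrt(1522)/8

E = 793/64, F = 729/64, G = 793/64; EG - F^2 = 761/32


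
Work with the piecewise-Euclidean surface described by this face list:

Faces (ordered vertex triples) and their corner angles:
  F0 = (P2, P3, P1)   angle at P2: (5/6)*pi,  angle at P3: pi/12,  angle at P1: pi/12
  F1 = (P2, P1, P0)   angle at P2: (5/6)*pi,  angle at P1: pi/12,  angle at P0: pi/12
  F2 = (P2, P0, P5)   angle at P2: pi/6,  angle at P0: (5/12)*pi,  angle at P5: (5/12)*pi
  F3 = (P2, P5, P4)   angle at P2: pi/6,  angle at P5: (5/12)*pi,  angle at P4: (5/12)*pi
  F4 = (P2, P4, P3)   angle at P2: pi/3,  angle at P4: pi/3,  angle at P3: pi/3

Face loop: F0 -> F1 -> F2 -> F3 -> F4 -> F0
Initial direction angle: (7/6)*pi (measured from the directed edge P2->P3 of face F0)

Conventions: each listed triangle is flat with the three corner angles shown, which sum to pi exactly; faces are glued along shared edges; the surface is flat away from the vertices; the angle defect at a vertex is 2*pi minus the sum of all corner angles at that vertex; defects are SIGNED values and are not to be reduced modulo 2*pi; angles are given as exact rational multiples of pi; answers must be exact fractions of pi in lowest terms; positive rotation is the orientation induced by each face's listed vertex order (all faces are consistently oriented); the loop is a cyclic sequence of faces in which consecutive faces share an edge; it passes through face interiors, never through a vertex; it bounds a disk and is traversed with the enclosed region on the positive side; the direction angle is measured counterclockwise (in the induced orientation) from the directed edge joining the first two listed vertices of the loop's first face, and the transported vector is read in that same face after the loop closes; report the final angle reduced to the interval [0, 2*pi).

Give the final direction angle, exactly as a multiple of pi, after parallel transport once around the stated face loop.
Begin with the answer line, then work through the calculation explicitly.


Answer: final direction angle = (5/6)*pi

enclosed vertex P2: corner angles sum to (7/3)*pi, defect = 2*pi - (7/3)*pi = -pi/3
the final direction is the initial angle plus the enclosed defects, taken mod 2*pi in the induced orientation
final angle = (7/6)*pi - pi/3 = (5/6)*pi (mod 2*pi)


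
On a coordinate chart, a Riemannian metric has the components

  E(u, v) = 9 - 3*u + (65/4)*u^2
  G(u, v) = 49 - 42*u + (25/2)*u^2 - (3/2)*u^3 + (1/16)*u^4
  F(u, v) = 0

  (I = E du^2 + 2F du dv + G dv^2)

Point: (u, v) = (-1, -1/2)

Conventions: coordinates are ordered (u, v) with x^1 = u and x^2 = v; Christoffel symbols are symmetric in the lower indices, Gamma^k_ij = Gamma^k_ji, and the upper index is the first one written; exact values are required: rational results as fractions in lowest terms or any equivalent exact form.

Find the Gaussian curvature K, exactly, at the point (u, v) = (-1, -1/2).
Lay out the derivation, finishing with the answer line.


E = 113/4, F = 0, G = 1681/16, EG - F^2 = 189953/64 at the point
E_u = -71/2, E_v = 0, F_u = 0, F_v = 0, G_u = -287/4, G_v = 0
E_vv = 0, F_uv = 0, G_uu = 139/4
Evaluate Brioschi's two determinant matrices M1, M2 and divide by (EG - F^2)^2.
M1 = [[-E_vv/2 + F_uv - G_uu/2, E_u/2, F_u - E_v/2], [F_v - G_u/2, E, F], [G_v/2, F, G]] = [[-139/8, -71/4, 0], [287/8, 113/4, 0], [0, 0, 1681/16]]; det M1 = 3925135/256
M2 = [[0, E_v/2, G_u/2], [E_v/2, E, F], [G_u/2, F, G]] = [[0, 0, -287/8], [0, 113/4, 0], [-287/8, 0, 1681/16]]; det M2 = -9307697/256
det M1 - det M2 = 206763/4; K = 206763/4 / (189953/64)^2 = 3072/523529

Answer: K = 3072/523529


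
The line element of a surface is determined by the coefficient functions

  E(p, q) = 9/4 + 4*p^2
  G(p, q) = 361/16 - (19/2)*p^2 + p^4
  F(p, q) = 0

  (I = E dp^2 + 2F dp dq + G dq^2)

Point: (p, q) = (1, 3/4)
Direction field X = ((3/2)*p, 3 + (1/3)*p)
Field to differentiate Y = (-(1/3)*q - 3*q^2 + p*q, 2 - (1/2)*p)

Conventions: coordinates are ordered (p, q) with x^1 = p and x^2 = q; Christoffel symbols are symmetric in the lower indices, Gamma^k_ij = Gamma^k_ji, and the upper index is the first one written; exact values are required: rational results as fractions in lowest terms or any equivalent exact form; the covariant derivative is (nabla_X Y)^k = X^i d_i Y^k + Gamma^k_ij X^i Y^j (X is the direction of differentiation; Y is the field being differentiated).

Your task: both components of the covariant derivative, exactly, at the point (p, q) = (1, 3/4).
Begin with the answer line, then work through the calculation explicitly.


Answer: (nabla_X Y)^p = -12227/1800, (nabla_X Y)^q = 29/180

E = 25/4, F = 0, G = 225/16 at the point
E_p = 8, E_q = 0, F_p = 0, F_q = 0, G_p = -15, G_q = 0
EG - F^2 = 5625/64;  g^inv = (64/5625) * [[225/16, 0], [0, 25/4]]
first-kind symbols [ij,l] = (1/2)(d_i g_jl + d_j g_il - d_l g_ij): [pp,p] = E_p/2 = 4, [pp,q] = F_p - E_q/2 = 0, [pq,p] = E_q/2 = 0, [pq,q] = G_p/2 = -15/2, [qq,p] = F_q - G_p/2 = 15/2, [qq,q] = G_q/2 = 0
Gamma^p_ij = (G*[ij,p] - F*[ij,q])/(EG - F^2), Gamma^q_ij = (E*[ij,q] - F*[ij,p])/(EG - F^2)
Gamma_ppp = 16/25, Gamma_ppq = 0, Gamma_pqq = 6/5, Gamma_qpp = 0, Gamma_qpq = -8/15, Gamma_qqq = 0
X = (3/2, 10/3), Y = (-19/16, 3/2) at the point


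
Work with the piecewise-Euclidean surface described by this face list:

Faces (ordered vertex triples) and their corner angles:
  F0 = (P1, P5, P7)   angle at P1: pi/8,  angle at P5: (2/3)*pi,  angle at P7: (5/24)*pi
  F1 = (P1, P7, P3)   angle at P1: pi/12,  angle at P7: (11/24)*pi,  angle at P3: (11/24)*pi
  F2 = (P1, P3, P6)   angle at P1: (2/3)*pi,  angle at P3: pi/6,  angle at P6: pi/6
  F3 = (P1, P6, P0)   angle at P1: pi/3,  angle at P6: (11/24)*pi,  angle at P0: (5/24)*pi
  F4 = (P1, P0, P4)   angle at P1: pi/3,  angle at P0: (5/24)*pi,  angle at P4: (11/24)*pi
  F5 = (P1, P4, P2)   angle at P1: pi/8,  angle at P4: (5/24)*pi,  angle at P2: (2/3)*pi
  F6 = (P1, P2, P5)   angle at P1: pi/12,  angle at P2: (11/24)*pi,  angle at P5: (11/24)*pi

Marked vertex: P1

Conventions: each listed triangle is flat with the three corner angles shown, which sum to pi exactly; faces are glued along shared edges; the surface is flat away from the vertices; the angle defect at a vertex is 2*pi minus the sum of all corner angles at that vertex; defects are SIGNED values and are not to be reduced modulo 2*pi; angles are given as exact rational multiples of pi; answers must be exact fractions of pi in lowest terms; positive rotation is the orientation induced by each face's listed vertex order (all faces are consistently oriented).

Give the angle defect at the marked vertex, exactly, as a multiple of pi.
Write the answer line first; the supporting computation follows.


Answer: defect(P1) = pi/4

Sum of corner angles at P1: (7/4)*pi
defect = 2*pi - (7/4)*pi


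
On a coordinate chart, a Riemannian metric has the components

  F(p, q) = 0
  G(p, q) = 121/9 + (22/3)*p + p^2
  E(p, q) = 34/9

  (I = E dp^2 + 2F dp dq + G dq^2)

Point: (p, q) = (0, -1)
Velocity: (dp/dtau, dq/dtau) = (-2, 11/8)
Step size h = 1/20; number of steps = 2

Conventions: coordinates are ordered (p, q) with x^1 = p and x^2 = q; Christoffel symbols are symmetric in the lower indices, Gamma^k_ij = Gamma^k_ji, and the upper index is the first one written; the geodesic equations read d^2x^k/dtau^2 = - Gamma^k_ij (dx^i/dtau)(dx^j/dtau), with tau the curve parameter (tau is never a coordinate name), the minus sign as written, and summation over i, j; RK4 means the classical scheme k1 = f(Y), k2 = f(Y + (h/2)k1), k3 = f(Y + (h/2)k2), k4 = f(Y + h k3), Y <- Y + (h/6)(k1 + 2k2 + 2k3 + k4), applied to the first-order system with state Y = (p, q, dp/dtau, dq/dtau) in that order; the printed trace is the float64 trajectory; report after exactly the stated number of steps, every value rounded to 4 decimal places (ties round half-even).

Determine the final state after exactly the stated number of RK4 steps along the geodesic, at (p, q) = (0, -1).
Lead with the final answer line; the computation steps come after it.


Answer: p = -0.1903, q = -0.8548, dp/dtau = -1.8009, dq/dtau = 1.5297

f(Y) = (dp/dtau, dq/dtau, -Gamma^p_ij Y'^i Y'^j, -Gamma^q_ij Y'^i Y'^j) with the Gammas evaluated at the stage position; h = 0.050000; intermediate values shown to 6 dp
step 0: p = 0.0000, q = -1.0000, dp/dtau = -2.0000, dq/dtau = 1.3750
step 1:
  k1: at (p, q) = (0.000000, -1.000000), (dp/dtau, dq/dtau) = (-2.000000, 1.375000); Gamma_ppp = 0.000000, Gamma_ppq = 0.000000, Gamma_pqq = -0.970588, Gamma_qpp = 0.000000, Gamma_qpq = 0.272727, Gamma_qqq = 0.000000; k1 = (-2.000000, 1.375000, 1.835018, 1.500000)
  k2: at (p, q) = (-0.050000, -0.965625), (dp/dtau, dq/dtau) = (-1.954125, 1.412500); Gamma_ppp = 0.000000, Gamma_ppq = 0.000000, Gamma_pqq = -0.957353, Gamma_qpp = 0.000000, Gamma_qpq = 0.276498, Gamma_qqq = 0.000000; k2 = (-1.954125, 1.412500, 1.910069, 1.526378)
  k3: at (p, q) = (-0.048853, -0.964688), (dp/dtau, dq/dtau) = (-1.952248, 1.413159); Gamma_ppp = 0.000000, Gamma_ppq = 0.000000, Gamma_pqq = -0.957657, Gamma_qpp = 0.000000, Gamma_qpq = 0.276410, Gamma_qqq = 0.000000; k3 = (-1.952248, 1.413159, 1.912459, 1.525141)
  k4: at (p, q) = (-0.097612, -0.929342), (dp/dtau, dq/dtau) = (-1.904377, 1.451257); Gamma_ppp = 0.000000, Gamma_ppq = 0.000000, Gamma_pqq = -0.944750, Gamma_qpp = 0.000000, Gamma_qpq = 0.280186, Gamma_qqq = 0.000000; k4 = (-1.904377, 1.451257, 1.989782, 1.548724)
  Y <- Y + (h/6)(k1 + 2k2 + 2k3 + k4): p = -0.0976, q = -0.9294, dp/dtau = -1.9044, dq/dtau = 1.4513
step 2:
  k1: at (p, q) = (-0.097643, -0.929354), (dp/dtau, dq/dtau) = (-1.904418, 1.451265); Gamma_ppp = 0.000000, Gamma_ppq = 0.000000, Gamma_pqq = -0.944742, Gamma_qpp = 0.000000, Gamma_qpq = 0.280189, Gamma_qqq = 0.000000; k1 = (-1.904418, 1.451265, 1.989786, 1.548779)
  k2: at (p, q) = (-0.145253, -0.893072), (dp/dtau, dq/dtau) = (-1.854673, 1.489984); Gamma_ppp = 0.000000, Gamma_ppq = 0.000000, Gamma_pqq = -0.932139, Gamma_qpp = 0.000000, Gamma_qpq = 0.283977, Gamma_qqq = 0.000000; k2 = (-1.854673, 1.489984, 2.069398, 1.569503)
  k3: at (p, q) = (-0.144010, -0.892104), (dp/dtau, dq/dtau) = (-1.852683, 1.490502); Gamma_ppp = 0.000000, Gamma_ppq = 0.000000, Gamma_pqq = -0.932468, Gamma_qpp = 0.000000, Gamma_qpq = 0.283877, Gamma_qqq = 0.000000; k3 = (-1.852683, 1.490502, 2.071568, 1.567810)
  k4: at (p, q) = (-0.190277, -0.854828), (dp/dtau, dq/dtau) = (-1.800839, 1.529655); Gamma_ppp = 0.000000, Gamma_ppq = 0.000000, Gamma_pqq = -0.920221, Gamma_qpp = 0.000000, Gamma_qpq = 0.287655, Gamma_qqq = 0.000000; k4 = (-1.800839, 1.529655, 2.153174, 1.584784)
  Y <- Y + (h/6)(k1 + 2k2 + 2k3 + k4): p = -0.1903, q = -0.8548, dp/dtau = -1.8009, dq/dtau = 1.5297


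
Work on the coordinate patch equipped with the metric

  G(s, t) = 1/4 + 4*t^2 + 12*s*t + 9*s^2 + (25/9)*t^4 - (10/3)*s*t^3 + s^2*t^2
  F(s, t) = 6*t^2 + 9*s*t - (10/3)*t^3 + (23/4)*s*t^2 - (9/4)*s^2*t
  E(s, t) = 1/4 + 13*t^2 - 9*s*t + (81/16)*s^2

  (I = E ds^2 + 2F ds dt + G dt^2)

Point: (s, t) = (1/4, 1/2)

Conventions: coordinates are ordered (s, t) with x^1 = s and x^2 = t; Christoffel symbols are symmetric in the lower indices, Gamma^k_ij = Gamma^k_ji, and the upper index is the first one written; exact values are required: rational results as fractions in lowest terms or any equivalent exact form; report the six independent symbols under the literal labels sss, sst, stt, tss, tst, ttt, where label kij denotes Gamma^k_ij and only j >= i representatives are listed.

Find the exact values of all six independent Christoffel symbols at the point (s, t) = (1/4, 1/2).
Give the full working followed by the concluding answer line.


E = 689/256, F = 959/384, G = 1957/576 at the point
E_s = -63/32, E_t = 43/4, F_s = 43/8, F_t = 451/64, G_s = 245/24, G_t = 1127/144
EG - F^2 = 107173/36864;  g^inv = (36864/107173) * [[1957/576, -959/384], [-959/384, 689/256]]
first-kind symbols [ij,l] = (1/2)(d_i g_jl + d_j g_il - d_l g_ij): [ss,s] = E_s/2 = -63/64, [ss,t] = F_s - E_t/2 = 0, [st,s] = E_t/2 = 43/8, [st,t] = G_s/2 = 245/48, [tt,s] = F_t - G_s/2 = 373/192, [tt,t] = G_t/2 = 1127/288
Gamma^s_ij = (G*[ij,s] - F*[ij,t])/(EG - F^2), Gamma^t_ij = (E*[ij,t] - F*[ij,s])/(EG - F^2)

Answer: Gamma_sss = -123291/107173, Gamma_sst = 203298/107173, Gamma_stt = -116944/107173, Gamma_tss = 181251/214346, Gamma_tst = 11571/107173, Gamma_ttt = 209398/107173


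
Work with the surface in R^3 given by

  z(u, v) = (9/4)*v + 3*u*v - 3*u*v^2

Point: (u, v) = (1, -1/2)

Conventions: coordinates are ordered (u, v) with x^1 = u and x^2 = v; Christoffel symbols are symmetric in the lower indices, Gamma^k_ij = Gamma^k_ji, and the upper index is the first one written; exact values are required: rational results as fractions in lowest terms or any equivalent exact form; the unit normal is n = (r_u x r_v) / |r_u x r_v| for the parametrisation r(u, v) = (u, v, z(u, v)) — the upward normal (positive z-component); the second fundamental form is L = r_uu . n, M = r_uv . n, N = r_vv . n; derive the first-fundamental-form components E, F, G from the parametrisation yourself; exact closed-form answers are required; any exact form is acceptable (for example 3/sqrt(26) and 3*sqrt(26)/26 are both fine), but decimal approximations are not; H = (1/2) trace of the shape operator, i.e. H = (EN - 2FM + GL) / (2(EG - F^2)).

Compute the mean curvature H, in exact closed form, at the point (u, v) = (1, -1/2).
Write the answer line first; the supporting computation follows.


Answer: H = 1491*sqrt(1186)/351649

z_u = -9/4, z_v = 33/4, z_uu = 0, z_uv = 6, z_vv = -6
E = 97/16, F = -297/16, G = 1105/16; answer radicand W^2 = 593/8
unnormalised second-form numerators: l = 0, m = 6, n = -6; L = l/sqrt(593/8), and similarly M = m/sqrt(W^2), N = n/sqrt(W^2)
H = (E*n - 2*F*m + G*l) / (2*(EG - F^2)*sqrt(W^2)); E*n - 2*F*m + G*l = 1491/8, EG - F^2 = 593/8, so H = (1491/1186)/sqrt(593/8)


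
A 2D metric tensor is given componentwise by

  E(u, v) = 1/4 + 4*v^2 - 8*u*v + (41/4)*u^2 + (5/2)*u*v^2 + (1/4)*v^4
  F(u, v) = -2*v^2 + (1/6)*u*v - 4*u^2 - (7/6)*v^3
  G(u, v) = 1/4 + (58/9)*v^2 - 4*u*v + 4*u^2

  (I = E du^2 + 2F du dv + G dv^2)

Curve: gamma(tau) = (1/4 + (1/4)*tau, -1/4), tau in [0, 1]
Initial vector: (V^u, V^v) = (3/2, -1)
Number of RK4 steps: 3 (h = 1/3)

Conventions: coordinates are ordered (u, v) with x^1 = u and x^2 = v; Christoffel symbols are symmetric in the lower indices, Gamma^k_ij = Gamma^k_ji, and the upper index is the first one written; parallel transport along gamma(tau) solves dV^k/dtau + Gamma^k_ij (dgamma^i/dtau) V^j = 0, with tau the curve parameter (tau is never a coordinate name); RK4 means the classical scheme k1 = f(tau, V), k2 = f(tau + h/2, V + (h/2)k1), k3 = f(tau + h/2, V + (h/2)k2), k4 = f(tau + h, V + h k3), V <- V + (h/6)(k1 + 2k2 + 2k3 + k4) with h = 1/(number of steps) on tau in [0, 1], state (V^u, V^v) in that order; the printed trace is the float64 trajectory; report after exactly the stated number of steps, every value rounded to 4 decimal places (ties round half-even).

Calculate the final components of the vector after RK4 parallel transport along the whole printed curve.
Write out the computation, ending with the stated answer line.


gamma'(tau) = (1/4, 0); f(tau, V)^k = -Gamma^k_ij(gamma(tau)) gamma'^i(tau) V^j; h = 1/3; intermediate values shown to 6 dp
curve data and Christoffel symbols at the stage parameters:
  tau = 0.000000: gamma = (0.250000, -0.250000), gamma' = (0.250000, 0.000000); Gamma_uuu = 2.353135, Gamma_uuv = -1.078385, Gamma_uvv = -0.863029, Gamma_vuu = 0.855705, Gamma_vuv = 0.957713, Gamma_vvv = -2.106221
  tau = 0.166667: gamma = (0.291667, -0.250000), gamma' = (0.250000, 0.000000); Gamma_uuu = 2.209919, Gamma_uuv = -0.958285, Gamma_uvv = -0.882169, Gamma_vuu = 0.775708, Gamma_vuv = 0.954775, Gamma_vvv = -2.023424
  tau = 0.333333: gamma = (0.333333, -0.250000), gamma' = (0.250000, 0.000000); Gamma_uuu = 2.075522, Gamma_uuv = -0.854772, Gamma_uvv = -0.888039, Gamma_vuu = 0.708838, Gamma_vuv = 0.943898, Gamma_vvv = -1.943030
  tau = 0.500000: gamma = (0.375000, -0.250000), gamma' = (0.250000, 0.000000); Gamma_uuu = 1.951499, Gamma_uuv = -0.765809, Gamma_uvv = -0.884820, Gamma_vuu = 0.652147, Gamma_vuv = 0.927826, Gamma_vvv = -1.865788
  tau = 0.666667: gamma = (0.416667, -0.250000), gamma' = (0.250000, 0.000000); Gamma_uuu = 1.838024, Gamma_uuv = -0.689306, Gamma_uvv = -0.875433, Gamma_vuu = 0.603473, Gamma_vuv = 0.908457, Gamma_vvv = -1.792093
  tau = 0.833333: gamma = (0.458333, -0.250000), gamma' = (0.250000, 0.000000); Gamma_uuu = 1.734609, Gamma_uuv = -0.623349, Gamma_uvv = -0.861918, Gamma_vuu = 0.561219, Gamma_vuv = 0.887105, Gamma_vvv = -1.722115
  tau = 1.000000: gamma = (0.500000, -0.250000), gamma' = (0.250000, 0.000000); Gamma_uuu = 1.640476, Gamma_uuv = -0.566278, Gamma_uvv = -0.845709, Gamma_vuu = 0.524185, Gamma_vuv = 0.864680, Gamma_vvv = -1.655878
step 0: V^u = 1.5000, V^v = -1.0000
step 1: k1 = (-1.152022, -0.081461), k2 = (-0.965465, -0.011721), k3 = (-0.979859, -0.020525), k4 = (-0.823999, 0.029655); V <- V + (h/6)(k1 + 2k2 + 2k3 + k4): V^u = 1.1741, V^v = -1.0065
step 2: k1 = (-0.824278, 0.029442), k2 = (-0.697527, 0.063298), k3 = (-0.706753, 0.058545), k4 = (-0.601319, 0.082561); V <- V + (h/6)(k1 + 2k2 + 2k3 + k4): V^u = 0.9388, V^v = -0.9867
step 3: k1 = (-0.601439, 0.082452), k2 = (-0.515286, 0.098119), k3 = (-0.521105, 0.095525), k4 = (-0.448978, 0.106143); V <- V + (h/6)(k1 + 2k2 + 2k3 + k4): V^u = 0.7653, V^v = -0.9547

Answer: V^u = 0.7653, V^v = -0.9547


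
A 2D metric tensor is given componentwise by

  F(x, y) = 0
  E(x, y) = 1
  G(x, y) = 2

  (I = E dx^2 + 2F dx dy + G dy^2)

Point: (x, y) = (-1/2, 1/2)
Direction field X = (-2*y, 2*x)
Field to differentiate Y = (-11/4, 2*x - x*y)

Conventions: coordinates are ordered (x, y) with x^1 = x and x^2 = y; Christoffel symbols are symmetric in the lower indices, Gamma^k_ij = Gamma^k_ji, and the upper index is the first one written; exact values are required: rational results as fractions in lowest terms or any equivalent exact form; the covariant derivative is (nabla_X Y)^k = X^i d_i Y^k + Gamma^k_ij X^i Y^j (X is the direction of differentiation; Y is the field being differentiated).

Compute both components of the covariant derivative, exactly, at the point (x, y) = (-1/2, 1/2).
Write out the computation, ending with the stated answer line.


E = 1, F = 0, G = 2 at the point
E_x = 0, E_y = 0, F_x = 0, F_y = 0, G_x = 0, G_y = 0
EG - F^2 = 2;  g^inv = (1/2) * [[2, 0], [0, 1]]
first-kind symbols [ij,l] = (1/2)(d_i g_jl + d_j g_il - d_l g_ij): [xx,x] = E_x/2 = 0, [xx,y] = F_x - E_y/2 = 0, [xy,x] = E_y/2 = 0, [xy,y] = G_x/2 = 0, [yy,x] = F_y - G_x/2 = 0, [yy,y] = G_y/2 = 0
Gamma^x_ij = (G*[ij,x] - F*[ij,y])/(EG - F^2), Gamma^y_ij = (E*[ij,y] - F*[ij,x])/(EG - F^2)
Gamma_xxx = 0, Gamma_xxy = 0, Gamma_xyy = 0, Gamma_yxx = 0, Gamma_yxy = 0, Gamma_yyy = 0
X = (-1, -1), Y = (-11/4, -3/4) at the point

Answer: (nabla_X Y)^x = 0, (nabla_X Y)^y = -2


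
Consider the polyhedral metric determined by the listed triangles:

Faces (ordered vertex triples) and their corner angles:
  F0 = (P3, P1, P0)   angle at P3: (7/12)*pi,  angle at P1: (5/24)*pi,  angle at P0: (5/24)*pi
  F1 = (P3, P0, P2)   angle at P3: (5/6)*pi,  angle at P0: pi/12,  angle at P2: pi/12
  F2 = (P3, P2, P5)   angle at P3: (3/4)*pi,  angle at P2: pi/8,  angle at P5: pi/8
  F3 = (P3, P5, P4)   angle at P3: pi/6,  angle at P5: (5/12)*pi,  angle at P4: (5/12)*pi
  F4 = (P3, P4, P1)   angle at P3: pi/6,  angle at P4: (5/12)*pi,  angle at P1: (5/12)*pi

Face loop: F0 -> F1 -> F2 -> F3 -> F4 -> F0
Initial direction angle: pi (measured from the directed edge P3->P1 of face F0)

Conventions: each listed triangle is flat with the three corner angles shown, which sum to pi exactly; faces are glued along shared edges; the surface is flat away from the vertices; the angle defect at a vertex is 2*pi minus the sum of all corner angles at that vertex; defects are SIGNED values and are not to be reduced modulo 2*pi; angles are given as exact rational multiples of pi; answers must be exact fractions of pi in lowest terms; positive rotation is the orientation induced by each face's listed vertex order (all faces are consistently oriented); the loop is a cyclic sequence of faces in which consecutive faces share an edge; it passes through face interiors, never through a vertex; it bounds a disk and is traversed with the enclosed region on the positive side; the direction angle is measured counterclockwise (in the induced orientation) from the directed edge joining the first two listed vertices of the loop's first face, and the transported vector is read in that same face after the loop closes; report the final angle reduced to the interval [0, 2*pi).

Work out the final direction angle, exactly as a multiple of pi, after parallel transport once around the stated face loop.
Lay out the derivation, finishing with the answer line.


enclosed vertex P3: corner angles sum to (5/2)*pi, defect = 2*pi - (5/2)*pi = -pi/2
summing the enclosed defects onto the initial angle, mod 2*pi in the induced orientation:
final angle = pi - pi/2 = pi/2 (mod 2*pi)

Answer: final direction angle = pi/2


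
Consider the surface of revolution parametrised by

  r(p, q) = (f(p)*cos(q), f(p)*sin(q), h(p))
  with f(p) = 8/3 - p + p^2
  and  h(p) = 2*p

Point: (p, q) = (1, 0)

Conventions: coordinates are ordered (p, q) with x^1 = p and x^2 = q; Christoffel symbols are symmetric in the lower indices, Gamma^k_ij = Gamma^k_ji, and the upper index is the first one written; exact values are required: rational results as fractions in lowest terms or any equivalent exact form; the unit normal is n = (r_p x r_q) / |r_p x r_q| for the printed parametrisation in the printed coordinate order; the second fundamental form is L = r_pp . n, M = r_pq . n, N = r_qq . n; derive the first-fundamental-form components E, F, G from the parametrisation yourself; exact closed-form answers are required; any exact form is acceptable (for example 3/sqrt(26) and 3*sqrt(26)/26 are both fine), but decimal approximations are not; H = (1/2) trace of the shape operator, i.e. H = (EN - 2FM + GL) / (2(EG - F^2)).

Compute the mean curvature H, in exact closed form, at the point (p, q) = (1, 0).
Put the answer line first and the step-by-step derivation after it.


Answer: H = -sqrt(5)/200

f = 8/3, f' = 1, f'' = 2, h' = 2, h'' = 0
E = 5, F = 0, G = 64/9; answer radicand W^2 = 5
unnormalised second-form numerators: l = -4, m = 0, n = 16/3; L = l/sqrt(5), and similarly M = m/sqrt(W^2), N = n/sqrt(W^2)
H = (E*n - 2*F*m + G*l) / (2*(EG - F^2)*sqrt(W^2)); E*n - 2*F*m + G*l = -16/9, EG - F^2 = 320/9, so H = (-1/40)/sqrt(5)


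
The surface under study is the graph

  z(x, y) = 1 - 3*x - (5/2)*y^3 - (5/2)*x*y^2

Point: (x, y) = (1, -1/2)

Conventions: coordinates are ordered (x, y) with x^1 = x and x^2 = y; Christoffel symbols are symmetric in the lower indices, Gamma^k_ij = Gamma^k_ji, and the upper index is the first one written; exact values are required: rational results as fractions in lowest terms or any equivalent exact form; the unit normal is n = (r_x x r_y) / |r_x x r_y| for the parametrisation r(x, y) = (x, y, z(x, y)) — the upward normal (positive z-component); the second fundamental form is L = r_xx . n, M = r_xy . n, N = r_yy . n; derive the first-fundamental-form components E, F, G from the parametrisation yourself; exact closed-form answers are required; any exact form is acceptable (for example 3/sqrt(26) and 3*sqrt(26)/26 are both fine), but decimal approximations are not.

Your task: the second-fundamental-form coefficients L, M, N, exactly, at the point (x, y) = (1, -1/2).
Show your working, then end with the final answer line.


z_x = -29/8, z_y = 5/8, z_xx = 0, z_xy = 5/2, z_yy = 5/2
E = 905/64, F = -145/64, G = 89/64; answer radicand W^2 = 465/32
unnormalised second-form numerators: l = 0, m = 5/2, n = 5/2; L = l/sqrt(465/32), and similarly M = m/sqrt(W^2), N = n/sqrt(W^2)

Answer: L = 0, M = 2*sqrt(930)/93, N = 2*sqrt(930)/93


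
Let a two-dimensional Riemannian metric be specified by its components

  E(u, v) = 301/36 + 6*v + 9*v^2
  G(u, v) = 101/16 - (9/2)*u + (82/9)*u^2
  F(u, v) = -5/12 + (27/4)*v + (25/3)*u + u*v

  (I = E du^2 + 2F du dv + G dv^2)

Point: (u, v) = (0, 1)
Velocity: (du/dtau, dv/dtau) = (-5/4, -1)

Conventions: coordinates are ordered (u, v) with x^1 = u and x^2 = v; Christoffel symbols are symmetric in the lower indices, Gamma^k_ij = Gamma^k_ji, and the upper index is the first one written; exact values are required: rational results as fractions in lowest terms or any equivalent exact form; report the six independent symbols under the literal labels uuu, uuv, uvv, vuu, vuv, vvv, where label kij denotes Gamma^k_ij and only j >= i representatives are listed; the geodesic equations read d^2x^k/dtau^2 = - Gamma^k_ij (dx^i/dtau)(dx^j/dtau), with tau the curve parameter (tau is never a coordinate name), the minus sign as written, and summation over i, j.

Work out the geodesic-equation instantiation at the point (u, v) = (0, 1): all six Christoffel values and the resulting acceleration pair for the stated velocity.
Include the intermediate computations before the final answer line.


E = 841/36, F = 19/3, G = 101/16 at the point
E_u = 0, E_v = 24, F_u = 28/3, F_v = 27/4, G_u = -9/2, G_v = 0
EG - F^2 = 61837/576;  g^inv = (576/61837) * [[101/16, -19/3], [-19/3, 841/36]]
first-kind symbols [ij,l] = (1/2)(d_i g_jl + d_j g_il - d_l g_ij): [uu,u] = E_u/2 = 0, [uu,v] = F_u - E_v/2 = -8/3, [uv,u] = E_v/2 = 12, [uv,v] = G_u/2 = -9/4, [vv,u] = F_v - G_u/2 = 9, [vv,v] = G_v/2 = 0
Gamma^u_ij = (G*[ij,u] - F*[ij,v])/(EG - F^2), Gamma^v_ij = (E*[ij,v] - F*[ij,u])/(EG - F^2)
Gamma_uuu = 9728/61837, Gamma_uuv = 51840/61837, Gamma_uvv = 32724/61837, Gamma_vuu = -107648/185511, Gamma_vuv = -74052/61837, Gamma_vvv = -32832/61837
d^2u/dtau^2 = -(Gamma_uuu*(-5/4)^2 + 2*Gamma_uuv*(-5/4)*(-1) + Gamma_uvv*(-1)^2) = -177524/61837
d^2v/dtau^2 = -(Gamma_vuu*(-5/4)^2 + 2*Gamma_vuv*(-5/4)*(-1) + Gamma_vvv*(-1)^2) = 822086/185511

Answer: Gamma_uuu = 9728/61837, Gamma_uuv = 51840/61837, Gamma_uvv = 32724/61837, Gamma_vuu = -107648/185511, Gamma_vuv = -74052/61837, Gamma_vvv = -32832/61837; accelerations (d^2u/dtau^2, d^2v/dtau^2) = (-177524/61837, 822086/185511)
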